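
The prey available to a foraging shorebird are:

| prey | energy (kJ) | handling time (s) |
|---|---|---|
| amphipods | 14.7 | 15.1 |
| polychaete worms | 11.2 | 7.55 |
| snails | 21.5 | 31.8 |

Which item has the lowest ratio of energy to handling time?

In descending order of E/h:
polychaete worms: 11.2/7.55 = 1.48 kJ/s
amphipods: 14.7/15.1 = 0.974 kJ/s
snails: 21.5/31.8 = 0.676 kJ/s

snails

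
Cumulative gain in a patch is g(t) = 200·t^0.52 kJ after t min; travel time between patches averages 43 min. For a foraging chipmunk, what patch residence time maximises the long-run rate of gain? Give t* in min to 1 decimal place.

Maximise g(t)/(T+t): set derivative to zero → g'(t)(T+t) = g(t).
g'(t) = 0.52·200·t^-0.48. Setting 0.52·200·t^-0.48 = 200·t^0.52/(43+t) gives 0.52(43+t) = t, so 0.48·t = 0.52×43.
t* = 0.52×43/0.48 = 46.58 min.

46.6 min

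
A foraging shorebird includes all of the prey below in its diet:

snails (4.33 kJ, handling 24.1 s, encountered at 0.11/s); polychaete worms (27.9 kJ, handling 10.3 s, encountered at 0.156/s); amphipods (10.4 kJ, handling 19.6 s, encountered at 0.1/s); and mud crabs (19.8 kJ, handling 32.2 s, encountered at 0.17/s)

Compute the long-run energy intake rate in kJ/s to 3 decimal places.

0.728 kJ/s

R = Σλ_iE_i / (1 + Σλ_ih_i)
Numerator: 0.11×4.33 + 0.156×27.9 + 0.1×10.4 + 0.17×19.8 = 9.235
Denominator: 1 + 0.11×24.1 + 0.156×10.3 + 0.1×19.6 + 0.17×32.2 = 12.69
R = 9.235/12.69 = 0.7276 kJ/s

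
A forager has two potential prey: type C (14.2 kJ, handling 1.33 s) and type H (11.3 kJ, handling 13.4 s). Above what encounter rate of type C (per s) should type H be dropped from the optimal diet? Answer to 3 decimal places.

0.064 per s

The zero-one rule: include type H iff E₂/h₂ > λE₁/(1+λh₁). Equality gives the switch point.
λE₁h₂ = E₂ + λE₂h₁ ⇒ λ = E₂/(E₁h₂ − E₂h₁) = 11.3/(190.3 − 15.03) = 0.06448 per s.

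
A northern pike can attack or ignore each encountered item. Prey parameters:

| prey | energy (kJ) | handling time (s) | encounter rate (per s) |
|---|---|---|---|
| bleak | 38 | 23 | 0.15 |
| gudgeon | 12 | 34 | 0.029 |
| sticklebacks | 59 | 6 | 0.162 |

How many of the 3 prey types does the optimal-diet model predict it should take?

1

Rank by E/h (kJ/s): sticklebacks 9.83, bleak 1.65, gudgeon 0.353. Include each in turn until the next type's E/h falls below the running intake rate.
Rate on top 1: 4.847. bleak: 1.65 < 4.847 → exclude; stop.
Optimal diet: sticklebacks — 1 of 3 types.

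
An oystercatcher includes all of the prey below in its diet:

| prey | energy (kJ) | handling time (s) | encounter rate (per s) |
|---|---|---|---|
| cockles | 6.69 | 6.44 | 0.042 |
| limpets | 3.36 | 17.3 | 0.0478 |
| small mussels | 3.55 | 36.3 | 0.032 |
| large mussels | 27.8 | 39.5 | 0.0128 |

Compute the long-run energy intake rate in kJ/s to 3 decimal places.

0.242 kJ/s

Energy encountered per unit search time: 0.042×6.69 + 0.0478×3.36 + 0.032×3.55 + 0.0128×27.8 = 0.911 kJ/s.
Handling time per unit search time: 0.042×6.44 + 0.0478×17.3 + 0.032×36.3 + 0.0128×39.5 = 2.765.
Rate = 0.911/(1 + 2.765) = 0.242 kJ/s.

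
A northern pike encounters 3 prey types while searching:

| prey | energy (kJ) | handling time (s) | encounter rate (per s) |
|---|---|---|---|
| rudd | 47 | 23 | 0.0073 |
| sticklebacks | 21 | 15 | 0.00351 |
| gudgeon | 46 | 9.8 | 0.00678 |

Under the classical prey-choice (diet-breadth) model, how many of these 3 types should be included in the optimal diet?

Profitabilities (E/h, kJ/s): gudgeon 4.69, rudd 2.04, sticklebacks 1.4. Add prey in this order while the next type's profitability exceeds the intake rate on those already taken.
Rate on top 1: 0.2924. rudd: 2.04 > 0.2924 → include.
Rate on top 2: 0.5306. sticklebacks: 1.4 > 0.5306 → include.
Optimal diet: gudgeon, rudd, sticklebacks — 3 of 3 types.

3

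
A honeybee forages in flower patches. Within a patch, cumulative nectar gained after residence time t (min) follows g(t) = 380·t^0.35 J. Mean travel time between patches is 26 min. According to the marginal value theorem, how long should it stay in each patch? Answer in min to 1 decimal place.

By the marginal value theorem, leave when the instantaneous gain rate g'(t) equals the habitat-wide average g(t)/(T + t).
g'(t) = 0.35·380·t^-0.65. Setting 0.35·380·t^-0.65 = 380·t^0.35/(26+t) gives 0.35(26+t) = t, so 0.65·t = 0.35×26.
t* = 0.35×26/0.65 = 14 min.

14.0 min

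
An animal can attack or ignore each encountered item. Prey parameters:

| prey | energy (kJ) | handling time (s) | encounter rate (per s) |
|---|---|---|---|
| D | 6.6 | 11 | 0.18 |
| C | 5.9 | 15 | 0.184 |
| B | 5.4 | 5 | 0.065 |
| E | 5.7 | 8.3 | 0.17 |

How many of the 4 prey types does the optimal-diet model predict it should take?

Rank by E/h (kJ/s): B 1.08, E 0.687, D 0.6, C 0.393. Include each in turn until the next type's E/h falls below the running intake rate.
Rate on top 1: 0.2649. E: 0.687 > 0.2649 → include.
Rate on top 2: 0.4825. D: 0.6 > 0.4825 → include.
Rate on top 3: 0.5318. C: 0.393 < 0.5318 → exclude; stop.
Optimal diet: B, E, D — 3 of 4 types.

3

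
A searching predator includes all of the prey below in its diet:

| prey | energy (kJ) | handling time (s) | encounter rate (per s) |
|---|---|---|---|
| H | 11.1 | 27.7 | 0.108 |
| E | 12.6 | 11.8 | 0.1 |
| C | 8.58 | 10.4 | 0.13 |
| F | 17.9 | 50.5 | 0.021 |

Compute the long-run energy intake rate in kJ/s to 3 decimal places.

0.521 kJ/s

R = (0.108×11.1 + 0.1×12.6 + 0.13×8.58 + 0.021×17.9) / (1 + 0.108×27.7 + 0.1×11.8 + 0.13×10.4 + 0.021×50.5) = 3.95/7.584 = 0.5208 kJ/s.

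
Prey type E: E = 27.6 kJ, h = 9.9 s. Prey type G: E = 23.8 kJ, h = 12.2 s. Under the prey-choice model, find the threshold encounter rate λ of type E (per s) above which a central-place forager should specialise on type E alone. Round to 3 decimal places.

0.235 per s

The zero-one rule: include type G iff E₂/h₂ > λE₁/(1+λh₁). Equality gives the switch point.
λE₁h₂ = E₂ + λE₂h₁ ⇒ λ = E₂/(E₁h₂ − E₂h₁) = 23.8/(336.7 − 235.6) = 0.2354 per s.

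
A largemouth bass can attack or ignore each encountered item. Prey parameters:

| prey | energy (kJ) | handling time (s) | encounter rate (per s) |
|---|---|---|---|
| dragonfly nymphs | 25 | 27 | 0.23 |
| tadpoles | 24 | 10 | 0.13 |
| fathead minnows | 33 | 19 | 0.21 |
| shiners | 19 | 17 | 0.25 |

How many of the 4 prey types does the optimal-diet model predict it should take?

2

Rank by E/h (kJ/s): tadpoles 2.4, fathead minnows 1.74, shiners 1.12, dragonfly nymphs 0.926. Include each in turn until the next type's E/h falls below the running intake rate.
Rate on top 1: 1.357. fathead minnows: 1.74 > 1.357 → include.
Rate on top 2: 1.598. shiners: 1.12 < 1.598 → exclude; stop.
Optimal diet: tadpoles, fathead minnows — 2 of 4 types.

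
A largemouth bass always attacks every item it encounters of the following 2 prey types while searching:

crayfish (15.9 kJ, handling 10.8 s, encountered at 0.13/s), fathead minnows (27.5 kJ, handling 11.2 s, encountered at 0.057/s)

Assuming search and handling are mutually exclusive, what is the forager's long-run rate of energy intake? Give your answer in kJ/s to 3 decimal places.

1.195 kJ/s

R = (0.13×15.9 + 0.057×27.5) / (1 + 0.13×10.8 + 0.057×11.2) = 3.635/3.042 = 1.195 kJ/s.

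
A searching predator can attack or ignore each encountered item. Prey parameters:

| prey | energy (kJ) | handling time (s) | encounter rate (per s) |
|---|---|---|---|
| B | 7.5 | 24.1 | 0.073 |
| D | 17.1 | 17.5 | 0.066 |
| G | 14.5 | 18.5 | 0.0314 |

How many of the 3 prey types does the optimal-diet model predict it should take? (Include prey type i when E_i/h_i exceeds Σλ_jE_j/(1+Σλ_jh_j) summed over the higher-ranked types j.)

2

Profitabilities (E/h, kJ/s): D 0.977, G 0.784, B 0.311. Add prey in this order while the next type's profitability exceeds the intake rate on those already taken.
Rate on top 1: 0.5237. G: 0.784 > 0.5237 → include.
Rate on top 2: 0.5789. B: 0.311 < 0.5789 → exclude; stop.
Optimal diet: D, G — 2 of 3 types.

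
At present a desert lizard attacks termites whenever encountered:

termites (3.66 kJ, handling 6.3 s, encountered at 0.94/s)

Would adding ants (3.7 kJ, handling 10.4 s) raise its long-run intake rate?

Intake rate on the current diet: R = (0.94×3.66) / (1 + 0.94×6.3) = 3.44/6.922 = 0.497 kJ/s.
Profitability of ants: 3.7/10.4 = 0.3558 kJ/s.
0.3558 < 0.497, so adding ants would lower the average — exclude it.

No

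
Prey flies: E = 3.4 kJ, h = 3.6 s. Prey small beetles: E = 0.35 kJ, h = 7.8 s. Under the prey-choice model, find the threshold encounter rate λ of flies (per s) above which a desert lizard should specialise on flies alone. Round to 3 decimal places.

0.014 per s

Drop small beetles once their profitability E₂/h₂ falls below the rate achievable on flies alone: E₂/h₂ = λE₁/(1 + λh₁).
Solve for λ: λE₁h₂ = E₂(1 + λh₁) → λ(E₁h₂ − E₂h₁) = E₂ → λ = E₂/(E₁h₂ − E₂h₁).
λ = 0.35/(3.4×7.8 − 0.35×3.6) = 0.35/25.26 = 0.01386 per s.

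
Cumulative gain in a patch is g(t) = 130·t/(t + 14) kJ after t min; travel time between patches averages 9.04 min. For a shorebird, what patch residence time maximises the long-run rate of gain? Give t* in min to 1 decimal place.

Optimal t* satisfies g'(t*) = g(t*)/(T + t*).
g'(t) = 130·14/(t + 14)². Setting 130·14/(t+14)² = 130t/[(t+14)(9.04+t)] gives 14(9.04+t) = t(t+14), so t² = 14×9.04 = 126.6.
t* = √126.6 = 11.25 min.

11.2 min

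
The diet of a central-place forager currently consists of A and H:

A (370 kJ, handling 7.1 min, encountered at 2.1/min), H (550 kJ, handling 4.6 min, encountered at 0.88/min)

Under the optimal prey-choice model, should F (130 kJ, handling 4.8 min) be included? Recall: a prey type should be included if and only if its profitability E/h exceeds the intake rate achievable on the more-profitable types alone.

No

On A and H alone, R = ΣλE/(1+Σλh) = 1261/19.96 = 63.18 kJ/min.
F: E/h = 130/4.8 = 27.08 kJ/min.
Since 27.08 < R, time spent handling F is better spent searching.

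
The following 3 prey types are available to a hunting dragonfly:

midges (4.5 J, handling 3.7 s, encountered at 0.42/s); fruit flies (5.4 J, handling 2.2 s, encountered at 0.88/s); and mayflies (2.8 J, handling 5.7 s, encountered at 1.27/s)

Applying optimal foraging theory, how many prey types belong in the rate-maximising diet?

Profitabilities (E/h, J/s): fruit flies 2.45, midges 1.22, mayflies 0.491. Add prey in this order while the next type's profitability exceeds the intake rate on those already taken.
Rate on top 1: 1.619. midges: 1.22 < 1.619 → exclude; stop.
Optimal diet: fruit flies — 1 of 3 types.

1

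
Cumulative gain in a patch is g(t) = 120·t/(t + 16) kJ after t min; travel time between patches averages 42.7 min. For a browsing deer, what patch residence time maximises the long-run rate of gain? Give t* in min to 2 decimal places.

26.14 min

By the marginal value theorem, leave when the instantaneous gain rate g'(t) equals the habitat-wide average g(t)/(T + t).
g'(t) = 120·16/(t + 16)². Setting 120·16/(t+16)² = 120t/[(t+16)(42.7+t)] gives 16(42.7+t) = t(t+16), so t² = 16×42.7 = 683.2.
t* = √683.2 = 26.14 min.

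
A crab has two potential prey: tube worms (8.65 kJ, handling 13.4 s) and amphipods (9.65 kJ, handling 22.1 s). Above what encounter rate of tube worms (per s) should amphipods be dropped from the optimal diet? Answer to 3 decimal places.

0.156 per s

The zero-one rule: include amphipods iff E₂/h₂ > λE₁/(1+λh₁). Equality gives the switch point.
λE₁h₂ = E₂ + λE₂h₁ ⇒ λ = E₂/(E₁h₂ − E₂h₁) = 9.65/(191.2 − 129.3) = 0.156 per s.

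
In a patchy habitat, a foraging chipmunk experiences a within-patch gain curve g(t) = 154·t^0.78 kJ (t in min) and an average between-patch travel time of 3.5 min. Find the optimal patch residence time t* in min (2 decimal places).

12.41 min

Optimal t* satisfies g'(t*) = g(t*)/(T + t*).
g'(t) = 0.78·154·t^-0.22. Setting 0.78·154·t^-0.22 = 154·t^0.78/(3.5+t) gives 0.78(3.5+t) = t, so 0.22·t = 0.78×3.5.
t* = 0.78×3.5/0.22 = 12.41 min.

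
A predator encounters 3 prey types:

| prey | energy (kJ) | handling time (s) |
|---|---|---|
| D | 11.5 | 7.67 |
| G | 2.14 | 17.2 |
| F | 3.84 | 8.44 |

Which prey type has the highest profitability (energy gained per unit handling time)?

D

In descending order of E/h:
D: 11.5/7.67 = 1.5 kJ/s
F: 3.84/8.44 = 0.455 kJ/s
G: 2.14/17.2 = 0.124 kJ/s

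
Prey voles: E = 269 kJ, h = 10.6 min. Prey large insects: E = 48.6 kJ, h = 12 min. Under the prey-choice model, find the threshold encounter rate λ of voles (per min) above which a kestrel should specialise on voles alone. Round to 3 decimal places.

The zero-one rule: include large insects iff E₂/h₂ > λE₁/(1+λh₁). Equality gives the switch point.
λE₁h₂ = E₂ + λE₂h₁ ⇒ λ = E₂/(E₁h₂ − E₂h₁) = 48.6/(3228 − 515.2) = 0.01791 per min.

0.018 per min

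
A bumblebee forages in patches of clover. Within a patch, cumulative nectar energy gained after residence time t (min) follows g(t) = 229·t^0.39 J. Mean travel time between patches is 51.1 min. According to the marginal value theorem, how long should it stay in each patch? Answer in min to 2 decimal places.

32.67 min

Maximise g(t)/(T+t): set derivative to zero → g'(t)(T+t) = g(t).
g'(t) = 0.39·229·t^-0.61. Setting 0.39·229·t^-0.61 = 229·t^0.39/(51.1+t) gives 0.39(51.1+t) = t, so 0.61·t = 0.39×51.1.
t* = 0.39×51.1/0.61 = 32.67 min.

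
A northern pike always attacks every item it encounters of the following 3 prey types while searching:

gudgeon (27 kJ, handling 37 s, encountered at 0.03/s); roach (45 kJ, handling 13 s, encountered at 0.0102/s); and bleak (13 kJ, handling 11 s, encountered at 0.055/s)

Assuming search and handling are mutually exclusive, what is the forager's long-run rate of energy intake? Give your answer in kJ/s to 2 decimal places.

R = (0.03×27 + 0.0102×45 + 0.055×13) / (1 + 0.03×37 + 0.0102×13 + 0.055×11) = 1.984/2.848 = 0.6967 kJ/s.

0.70 kJ/s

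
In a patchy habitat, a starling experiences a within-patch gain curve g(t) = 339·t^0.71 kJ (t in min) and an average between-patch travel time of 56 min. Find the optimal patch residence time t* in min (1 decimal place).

Maximise g(t)/(T+t): set derivative to zero → g'(t)(T+t) = g(t).
g'(t) = 0.71·339·t^-0.29. Setting 0.71·339·t^-0.29 = 339·t^0.71/(56+t) gives 0.71(56+t) = t, so 0.29·t = 0.71×56.
t* = 0.71×56/0.29 = 137.1 min.

137.1 min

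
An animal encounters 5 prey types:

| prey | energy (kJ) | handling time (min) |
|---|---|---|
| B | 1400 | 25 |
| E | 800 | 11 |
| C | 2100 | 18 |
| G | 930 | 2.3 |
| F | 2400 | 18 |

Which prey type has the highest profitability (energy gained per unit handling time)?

G

Profitability E/h (kJ/min): B = 1400/25 = 56, E = 800/11 = 72.7, C = 2100/18 = 117, G = 930/2.3 = 404, F = 2400/18 = 133.
Ranked: G > F > C > E > B.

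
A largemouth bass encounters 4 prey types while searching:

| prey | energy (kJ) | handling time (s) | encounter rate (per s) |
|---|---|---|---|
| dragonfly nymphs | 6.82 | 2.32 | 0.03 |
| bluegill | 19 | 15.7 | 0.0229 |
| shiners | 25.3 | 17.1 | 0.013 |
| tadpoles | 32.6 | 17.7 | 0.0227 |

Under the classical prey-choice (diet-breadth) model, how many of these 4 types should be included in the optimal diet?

4

E/h in descending order: dragonfly nymphs 2.94, tadpoles 1.84, shiners 1.48, bluegill 1.21 kJ/s. The optimal diet is the largest prefix of this list for which every included type satisfies E_i/h_i > R on the types above it.
Rate on top 1: 0.1913. tadpoles: 1.84 > 0.1913 → include.
Rate on top 2: 0.642. shiners: 1.48 > 0.642 → include.
Rate on top 3: 0.7519. bluegill: 1.21 > 0.7519 → include.
Optimal diet: dragonfly nymphs, tadpoles, shiners, bluegill — 4 of 4 types.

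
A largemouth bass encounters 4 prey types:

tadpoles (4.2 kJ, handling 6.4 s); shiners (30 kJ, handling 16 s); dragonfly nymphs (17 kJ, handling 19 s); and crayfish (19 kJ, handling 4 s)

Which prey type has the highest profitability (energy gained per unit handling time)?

Profitability E/h (kJ/s): tadpoles = 4.2/6.4 = 0.656, shiners = 30/16 = 1.88, dragonfly nymphs = 17/19 = 0.895, crayfish = 19/4 = 4.75.
Ranked: crayfish > shiners > dragonfly nymphs > tadpoles.

crayfish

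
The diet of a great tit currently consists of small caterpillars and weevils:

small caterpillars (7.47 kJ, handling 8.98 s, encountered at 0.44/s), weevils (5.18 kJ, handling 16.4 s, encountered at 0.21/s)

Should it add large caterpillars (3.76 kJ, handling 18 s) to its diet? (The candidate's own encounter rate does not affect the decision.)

On small caterpillars and weevils alone, R = ΣλE/(1+Σλh) = 4.375/8.395 = 0.5211 kJ/s.
Profitability of large caterpillars: 3.76/18 = 0.2089 kJ/s.
0.2089 < 0.5211, so adding large caterpillars would lower the average — exclude it.

No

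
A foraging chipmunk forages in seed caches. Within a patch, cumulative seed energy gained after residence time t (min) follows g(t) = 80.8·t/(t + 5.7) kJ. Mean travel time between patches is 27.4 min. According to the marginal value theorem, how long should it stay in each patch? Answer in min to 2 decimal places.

Maximise g(t)/(T+t): set derivative to zero → g'(t)(T+t) = g(t).
g'(t) = 80.8·5.7/(t + 5.7)². Setting 80.8·5.7/(t+5.7)² = 80.8t/[(t+5.7)(27.4+t)] gives 5.7(27.4+t) = t(t+5.7), so t² = 5.7×27.4 = 156.2.
t* = √156.2 = 12.5 min.

12.50 min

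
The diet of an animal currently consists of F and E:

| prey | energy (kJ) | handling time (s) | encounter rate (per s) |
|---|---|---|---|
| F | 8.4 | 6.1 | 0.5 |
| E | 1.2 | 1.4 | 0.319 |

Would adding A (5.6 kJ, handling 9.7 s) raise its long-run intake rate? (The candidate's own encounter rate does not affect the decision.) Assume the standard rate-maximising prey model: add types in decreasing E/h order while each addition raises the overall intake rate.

On F and E alone, R = ΣλE/(1+Σλh) = 4.583/4.497 = 1.019 kJ/s.
Profitability of A: 5.6/9.7 = 0.5773 kJ/s.
Since 0.5773 < R, time spent handling A is better spent searching.

No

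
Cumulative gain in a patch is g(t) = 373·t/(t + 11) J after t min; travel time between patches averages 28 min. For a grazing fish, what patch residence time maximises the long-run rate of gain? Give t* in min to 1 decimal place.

Maximise g(t)/(T+t): set derivative to zero → g'(t)(T+t) = g(t).
g'(t) = 373·11/(t + 11)². Setting 373·11/(t+11)² = 373t/[(t+11)(28+t)] gives 11(28+t) = t(t+11), so t² = 11×28 = 308.
t* = √308 = 17.55 min.

17.5 min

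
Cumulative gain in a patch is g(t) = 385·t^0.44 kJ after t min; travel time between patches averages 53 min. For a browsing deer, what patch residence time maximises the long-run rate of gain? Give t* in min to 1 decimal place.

41.6 min

Maximise g(t)/(T+t): set derivative to zero → g'(t)(T+t) = g(t).
g'(t) = 0.44·385·t^-0.56. Setting 0.44·385·t^-0.56 = 385·t^0.44/(53+t) gives 0.44(53+t) = t, so 0.56·t = 0.44×53.
t* = 0.44×53/0.56 = 41.64 min.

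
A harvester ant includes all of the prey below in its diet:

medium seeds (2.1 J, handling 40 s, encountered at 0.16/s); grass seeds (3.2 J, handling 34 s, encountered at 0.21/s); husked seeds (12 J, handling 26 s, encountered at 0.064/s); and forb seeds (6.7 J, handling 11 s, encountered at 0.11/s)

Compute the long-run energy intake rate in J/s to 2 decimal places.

0.14 J/s

Energy encountered per unit search time: 0.16×2.1 + 0.21×3.2 + 0.064×12 + 0.11×6.7 = 2.513 J/s.
Handling time per unit search time: 0.16×40 + 0.21×34 + 0.064×26 + 0.11×11 = 16.41.
Rate = 2.513/(1 + 16.41) = 0.1443 J/s.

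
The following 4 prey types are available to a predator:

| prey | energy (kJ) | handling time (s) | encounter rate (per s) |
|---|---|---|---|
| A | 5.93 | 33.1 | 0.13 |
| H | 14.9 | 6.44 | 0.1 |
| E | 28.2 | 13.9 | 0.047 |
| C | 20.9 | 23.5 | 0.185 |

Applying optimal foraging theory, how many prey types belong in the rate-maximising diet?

Profitabilities (E/h, kJ/s): H 2.31, E 2.03, C 0.889, A 0.179. Add prey in this order while the next type's profitability exceeds the intake rate on those already taken.
Rate on top 1: 0.9063. E: 2.03 > 0.9063 → include.
Rate on top 2: 1.226. C: 0.889 < 1.226 → exclude; stop.
Optimal diet: H, E — 2 of 4 types.

2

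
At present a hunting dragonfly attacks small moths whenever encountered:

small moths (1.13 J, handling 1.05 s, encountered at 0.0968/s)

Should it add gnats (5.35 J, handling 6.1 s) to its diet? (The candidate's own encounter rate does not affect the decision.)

Yes

On small moths alone, R = ΣλE/(1+Σλh) = 0.1094/1.102 = 0.09929 J/s.
gnats: E/h = 5.35/6.1 = 0.877 J/s.
0.877 > 0.09929, so adding gnats raises the average — include it.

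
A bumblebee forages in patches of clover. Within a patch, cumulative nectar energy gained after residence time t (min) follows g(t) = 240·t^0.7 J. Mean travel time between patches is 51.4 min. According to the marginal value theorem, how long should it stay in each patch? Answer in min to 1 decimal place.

119.9 min

By the marginal value theorem, leave when the instantaneous gain rate g'(t) equals the habitat-wide average g(t)/(T + t).
g'(t) = 0.7·240·t^-0.3. Setting 0.7·240·t^-0.3 = 240·t^0.7/(51.4+t) gives 0.7(51.4+t) = t, so 0.30·t = 0.7×51.4.
t* = 0.7×51.4/0.30 = 119.9 min.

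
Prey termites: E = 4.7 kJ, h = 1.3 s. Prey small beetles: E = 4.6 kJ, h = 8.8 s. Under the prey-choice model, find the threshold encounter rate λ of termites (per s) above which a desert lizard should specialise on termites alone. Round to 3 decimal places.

0.130 per s

The zero-one rule: include small beetles iff E₂/h₂ > λE₁/(1+λh₁). Equality gives the switch point.
λE₁h₂ = E₂ + λE₂h₁ ⇒ λ = E₂/(E₁h₂ − E₂h₁) = 4.6/(41.36 − 5.98) = 0.13 per s.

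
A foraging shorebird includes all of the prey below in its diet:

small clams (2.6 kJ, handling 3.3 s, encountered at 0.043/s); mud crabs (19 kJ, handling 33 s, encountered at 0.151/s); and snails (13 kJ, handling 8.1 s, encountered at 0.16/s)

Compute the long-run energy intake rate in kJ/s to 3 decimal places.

R = Σλ_iE_i / (1 + Σλ_ih_i)
Numerator: 0.043×2.6 + 0.151×19 + 0.16×13 = 5.061
Denominator: 1 + 0.043×3.3 + 0.151×33 + 0.16×8.1 = 7.421
R = 5.061/7.421 = 0.682 kJ/s

0.682 kJ/s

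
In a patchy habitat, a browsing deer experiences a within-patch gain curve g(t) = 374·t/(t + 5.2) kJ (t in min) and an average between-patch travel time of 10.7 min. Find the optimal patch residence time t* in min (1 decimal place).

7.5 min

Optimal t* satisfies g'(t*) = g(t*)/(T + t*).
g'(t) = 374·5.2/(t + 5.2)². Setting 374·5.2/(t+5.2)² = 374t/[(t+5.2)(10.7+t)] gives 5.2(10.7+t) = t(t+5.2), so t² = 5.2×10.7 = 55.64.
t* = √55.64 = 7.459 min.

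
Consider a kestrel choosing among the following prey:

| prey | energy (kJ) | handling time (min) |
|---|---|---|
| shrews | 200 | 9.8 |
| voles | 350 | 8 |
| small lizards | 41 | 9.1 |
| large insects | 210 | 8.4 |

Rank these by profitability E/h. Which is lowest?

In descending order of E/h:
voles: 350/8 = 43.8 kJ/min
large insects: 210/8.4 = 25 kJ/min
shrews: 200/9.8 = 20.4 kJ/min
small lizards: 41/9.1 = 4.51 kJ/min

small lizards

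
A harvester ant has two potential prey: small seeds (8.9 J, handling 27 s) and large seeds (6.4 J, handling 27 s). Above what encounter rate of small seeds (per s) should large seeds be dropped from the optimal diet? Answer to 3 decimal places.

At the threshold, the rate on small seeds alone equals the profitability of large seeds: λ·8.9/(1 + λ·27) = 6.4/27 = 0.237.
Rearranging, λ(8.9 − 0.237×27) = 0.237, so λ = 0.237/2.5 = 0.09481 per s.

0.095 per s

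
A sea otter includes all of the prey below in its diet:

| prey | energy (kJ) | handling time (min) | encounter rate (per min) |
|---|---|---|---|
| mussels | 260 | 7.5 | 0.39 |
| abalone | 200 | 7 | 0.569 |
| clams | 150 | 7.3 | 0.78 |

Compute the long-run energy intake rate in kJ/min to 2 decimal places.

24.42 kJ/min

Energy encountered per unit search time: 0.39×260 + 0.569×200 + 0.78×150 = 332.2 kJ/min.
Handling time per unit search time: 0.39×7.5 + 0.569×7 + 0.78×7.3 = 12.6.
Rate = 332.2/(1 + 12.6) = 24.42 kJ/min.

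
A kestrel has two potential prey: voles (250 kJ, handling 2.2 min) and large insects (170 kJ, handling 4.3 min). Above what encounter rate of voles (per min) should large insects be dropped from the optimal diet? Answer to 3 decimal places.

The zero-one rule: include large insects iff E₂/h₂ > λE₁/(1+λh₁). Equality gives the switch point.
λE₁h₂ = E₂ + λE₂h₁ ⇒ λ = E₂/(E₁h₂ − E₂h₁) = 170/(1075 − 374) = 0.2425 per min.

0.243 per min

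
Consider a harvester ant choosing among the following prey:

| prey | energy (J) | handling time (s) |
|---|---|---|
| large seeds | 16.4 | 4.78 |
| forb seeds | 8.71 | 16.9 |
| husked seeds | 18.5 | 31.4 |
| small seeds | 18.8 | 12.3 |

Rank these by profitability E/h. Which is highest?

Profitability E/h (J/s): large seeds = 16.4/4.78 = 3.43, forb seeds = 8.71/16.9 = 0.515, husked seeds = 18.5/31.4 = 0.589, small seeds = 18.8/12.3 = 1.53.
Ranked: large seeds > small seeds > husked seeds > forb seeds.

large seeds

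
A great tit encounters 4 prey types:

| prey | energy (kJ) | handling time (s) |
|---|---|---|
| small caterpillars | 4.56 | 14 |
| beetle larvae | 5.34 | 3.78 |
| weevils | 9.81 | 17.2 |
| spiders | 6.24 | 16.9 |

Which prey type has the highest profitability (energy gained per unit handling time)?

Profitability E/h (kJ/s): small caterpillars = 4.56/14 = 0.326, beetle larvae = 5.34/3.78 = 1.41, weevils = 9.81/17.2 = 0.57, spiders = 6.24/16.9 = 0.369.
Ranked: beetle larvae > weevils > spiders > small caterpillars.

beetle larvae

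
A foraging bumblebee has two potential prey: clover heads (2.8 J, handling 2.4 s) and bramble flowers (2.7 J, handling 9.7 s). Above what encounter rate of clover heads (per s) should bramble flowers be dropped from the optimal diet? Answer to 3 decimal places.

0.131 per s

The zero-one rule: include bramble flowers iff E₂/h₂ > λE₁/(1+λh₁). Equality gives the switch point.
λE₁h₂ = E₂ + λE₂h₁ ⇒ λ = E₂/(E₁h₂ − E₂h₁) = 2.7/(27.16 − 6.48) = 0.1306 per s.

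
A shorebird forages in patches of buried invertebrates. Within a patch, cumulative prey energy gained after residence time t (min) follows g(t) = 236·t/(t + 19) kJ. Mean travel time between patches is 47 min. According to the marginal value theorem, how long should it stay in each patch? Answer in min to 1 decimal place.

Optimal t* satisfies g'(t*) = g(t*)/(T + t*).
g'(t) = 236·19/(t + 19)². Setting 236·19/(t+19)² = 236t/[(t+19)(47+t)] gives 19(47+t) = t(t+19), so t² = 19×47 = 893.
t* = √893 = 29.88 min.

29.9 min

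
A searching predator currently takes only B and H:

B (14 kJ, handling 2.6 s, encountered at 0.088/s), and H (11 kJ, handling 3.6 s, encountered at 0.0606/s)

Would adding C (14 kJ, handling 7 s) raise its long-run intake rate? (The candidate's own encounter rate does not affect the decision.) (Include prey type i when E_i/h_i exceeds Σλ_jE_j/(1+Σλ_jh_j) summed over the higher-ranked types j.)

On B and H alone, R = ΣλE/(1+Σλh) = 1.899/1.447 = 1.312 kJ/s.
C: E/h = 14/7 = 2 kJ/s.
2 > 1.312, so adding C raises the average — include it.

Yes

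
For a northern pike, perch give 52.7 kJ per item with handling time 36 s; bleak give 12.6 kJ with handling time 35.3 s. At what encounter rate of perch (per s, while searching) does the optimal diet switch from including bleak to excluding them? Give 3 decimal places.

At the threshold, the rate on perch alone equals the profitability of bleak: λ·52.7/(1 + λ·36) = 12.6/35.3 = 0.3569.
Rearranging, λ(52.7 − 0.3569×36) = 0.3569, so λ = 0.3569/39.85 = 0.008957 per s.

0.009 per s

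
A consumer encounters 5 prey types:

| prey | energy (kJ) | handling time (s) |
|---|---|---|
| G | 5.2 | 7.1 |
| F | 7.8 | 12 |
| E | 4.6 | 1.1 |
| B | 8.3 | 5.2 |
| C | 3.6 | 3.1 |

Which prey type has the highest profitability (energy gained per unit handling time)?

E

In descending order of E/h:
E: 4.6/1.1 = 4.18 kJ/s
B: 8.3/5.2 = 1.6 kJ/s
C: 3.6/3.1 = 1.16 kJ/s
G: 5.2/7.1 = 0.732 kJ/s
F: 7.8/12 = 0.65 kJ/s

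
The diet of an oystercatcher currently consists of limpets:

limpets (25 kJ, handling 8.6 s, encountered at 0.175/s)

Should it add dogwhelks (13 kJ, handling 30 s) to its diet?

Current rate: (0.175×25)/(1 + 0.175×8.6) = 1.747 kJ/s.
Profitability of dogwhelks: 13/30 = 0.4333 kJ/s.
0.4333 < 1.747, so adding dogwhelks would lower the average — exclude it.

No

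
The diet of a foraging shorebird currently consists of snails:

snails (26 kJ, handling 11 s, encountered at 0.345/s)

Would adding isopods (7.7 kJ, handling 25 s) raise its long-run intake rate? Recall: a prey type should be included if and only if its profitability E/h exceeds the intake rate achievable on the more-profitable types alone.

No

Intake rate on the current diet: R = (0.345×26) / (1 + 0.345×11) = 8.97/4.795 = 1.871 kJ/s.
isopods: E/h = 7.7/25 = 0.308 kJ/s.
Since 0.308 < R, time spent handling isopods is better spent searching.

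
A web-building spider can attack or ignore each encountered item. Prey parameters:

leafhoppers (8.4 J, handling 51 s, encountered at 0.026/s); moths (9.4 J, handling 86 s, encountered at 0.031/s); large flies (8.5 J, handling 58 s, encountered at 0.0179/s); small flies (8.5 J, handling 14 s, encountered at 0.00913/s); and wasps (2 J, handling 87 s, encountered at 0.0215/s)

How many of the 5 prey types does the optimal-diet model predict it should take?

3

Rank by E/h (J/s): small flies 0.607, leafhoppers 0.165, large flies 0.147, moths 0.109, wasps 0.023. Include each in turn until the next type's E/h falls below the running intake rate.
Rate on top 1: 0.06881. leafhoppers: 0.165 > 0.06881 → include.
Rate on top 2: 0.1206. large flies: 0.147 > 0.1206 → include.
Rate on top 3: 0.1283. moths: 0.109 < 0.1283 → exclude; stop.
Optimal diet: small flies, leafhoppers, large flies — 3 of 5 types.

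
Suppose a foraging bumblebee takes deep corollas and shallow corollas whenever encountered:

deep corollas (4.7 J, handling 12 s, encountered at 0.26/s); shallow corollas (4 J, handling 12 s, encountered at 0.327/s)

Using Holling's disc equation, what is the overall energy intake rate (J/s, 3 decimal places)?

0.315 J/s

R = Σλ_iE_i / (1 + Σλ_ih_i)
Numerator: 0.26×4.7 + 0.327×4 = 2.53
Denominator: 1 + 0.26×12 + 0.327×12 = 8.044
R = 2.53/8.044 = 0.3145 J/s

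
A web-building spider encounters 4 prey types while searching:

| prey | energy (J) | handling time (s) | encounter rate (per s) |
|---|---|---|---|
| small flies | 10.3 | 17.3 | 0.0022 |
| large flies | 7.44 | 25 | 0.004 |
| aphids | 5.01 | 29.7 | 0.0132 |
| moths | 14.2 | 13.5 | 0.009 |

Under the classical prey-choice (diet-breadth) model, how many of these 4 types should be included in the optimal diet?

4

Profitabilities (E/h, J/s): moths 1.05, small flies 0.595, large flies 0.298, aphids 0.169. Add prey in this order while the next type's profitability exceeds the intake rate on those already taken.
Rate on top 1: 0.114. small flies: 0.595 > 0.114 → include.
Rate on top 2: 0.1298. large flies: 0.298 > 0.1298 → include.
Rate on top 3: 0.1431. aphids: 0.169 > 0.1431 → include.
Optimal diet: moths, small flies, large flies, aphids — 4 of 4 types.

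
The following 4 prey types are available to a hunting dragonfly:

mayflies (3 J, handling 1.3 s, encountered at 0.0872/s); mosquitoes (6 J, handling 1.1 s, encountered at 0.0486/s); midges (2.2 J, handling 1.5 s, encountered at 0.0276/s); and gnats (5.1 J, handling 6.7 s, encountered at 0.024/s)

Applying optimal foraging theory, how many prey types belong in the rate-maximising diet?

4

E/h in descending order: mosquitoes 5.45, mayflies 2.31, midges 1.47, gnats 0.761 J/s. The optimal diet is the largest prefix of this list for which every included type satisfies E_i/h_i > R on the types above it.
Rate on top 1: 0.2768. mayflies: 2.31 > 0.2768 → include.
Rate on top 2: 0.4741. midges: 1.47 > 0.4741 → include.
Rate on top 3: 0.5081. gnats: 0.761 > 0.5081 → include.
Optimal diet: mosquitoes, mayflies, midges, gnats — 4 of 4 types.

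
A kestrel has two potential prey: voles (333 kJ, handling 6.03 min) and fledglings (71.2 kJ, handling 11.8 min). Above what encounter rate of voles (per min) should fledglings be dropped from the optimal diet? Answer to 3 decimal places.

At the threshold, the rate on voles alone equals the profitability of fledglings: λ·333/(1 + λ·6.03) = 71.2/11.8 = 6.034.
Rearranging, λ(333 − 6.034×6.03) = 6.034, so λ = 6.034/296.6 = 0.02034 per min.

0.020 per min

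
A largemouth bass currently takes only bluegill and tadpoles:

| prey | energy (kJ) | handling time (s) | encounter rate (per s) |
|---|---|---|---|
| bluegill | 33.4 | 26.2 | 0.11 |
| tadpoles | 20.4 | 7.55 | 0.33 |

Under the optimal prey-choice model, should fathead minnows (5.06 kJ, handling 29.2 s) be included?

No

Intake rate on the current diet: R = (0.11×33.4 + 0.33×20.4) / (1 + 0.11×26.2 + 0.33×7.55) = 10.41/6.373 = 1.633 kJ/s.
fathead minnows: E/h = 5.06/29.2 = 0.1733 kJ/s.
0.1733 < 1.633, so adding fathead minnows would lower the average — exclude it.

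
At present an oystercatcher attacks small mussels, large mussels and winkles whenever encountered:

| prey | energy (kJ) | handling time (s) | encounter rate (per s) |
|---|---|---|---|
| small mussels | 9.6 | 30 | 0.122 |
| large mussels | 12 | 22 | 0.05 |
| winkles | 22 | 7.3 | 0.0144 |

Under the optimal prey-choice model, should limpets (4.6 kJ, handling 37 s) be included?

Intake rate on the current diet: R = (0.122×9.6 + 0.05×12 + 0.0144×22) / (1 + 0.122×30 + 0.05×22 + 0.0144×7.3) = 2.088/5.865 = 0.356 kJ/s.
Profitability of limpets: 4.6/37 = 0.1243 kJ/s.
Since 0.1243 < R, time spent handling limpets is better spent searching.

No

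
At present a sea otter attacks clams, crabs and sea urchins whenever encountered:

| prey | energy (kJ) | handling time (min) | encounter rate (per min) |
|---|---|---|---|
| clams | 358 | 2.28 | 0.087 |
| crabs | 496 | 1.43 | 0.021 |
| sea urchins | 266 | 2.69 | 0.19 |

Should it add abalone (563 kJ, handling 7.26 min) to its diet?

Yes

On clams, crabs and sea urchins alone, R = ΣλE/(1+Σλh) = 92.1/1.739 = 52.95 kJ/min.
abalone: E/h = 563/7.26 = 77.55 kJ/min.
77.55 > 52.95, so adding abalone raises the average — include it.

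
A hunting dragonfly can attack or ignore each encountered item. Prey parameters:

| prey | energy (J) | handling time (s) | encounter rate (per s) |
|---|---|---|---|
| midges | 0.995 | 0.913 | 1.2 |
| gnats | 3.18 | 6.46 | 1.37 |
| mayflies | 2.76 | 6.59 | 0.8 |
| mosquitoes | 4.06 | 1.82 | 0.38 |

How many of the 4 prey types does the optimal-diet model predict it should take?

2

Rank by E/h (J/s): mosquitoes 2.23, midges 1.09, gnats 0.492, mayflies 0.419. Include each in turn until the next type's E/h falls below the running intake rate.
Rate on top 1: 0.912. midges: 1.09 > 0.912 → include.
Rate on top 2: 0.9819. gnats: 0.492 < 0.9819 → exclude; stop.
Optimal diet: mosquitoes, midges — 2 of 4 types.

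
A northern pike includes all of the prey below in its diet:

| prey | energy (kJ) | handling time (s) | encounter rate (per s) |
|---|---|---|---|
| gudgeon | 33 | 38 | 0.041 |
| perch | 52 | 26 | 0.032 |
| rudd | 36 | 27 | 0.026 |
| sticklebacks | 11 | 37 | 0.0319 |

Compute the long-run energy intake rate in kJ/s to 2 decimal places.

Energy encountered per unit search time: 0.041×33 + 0.032×52 + 0.026×36 + 0.0319×11 = 4.304 kJ/s.
Handling time per unit search time: 0.041×38 + 0.032×26 + 0.026×27 + 0.0319×37 = 4.272.
Rate = 4.304/(1 + 4.272) = 0.8163 kJ/s.

0.82 kJ/s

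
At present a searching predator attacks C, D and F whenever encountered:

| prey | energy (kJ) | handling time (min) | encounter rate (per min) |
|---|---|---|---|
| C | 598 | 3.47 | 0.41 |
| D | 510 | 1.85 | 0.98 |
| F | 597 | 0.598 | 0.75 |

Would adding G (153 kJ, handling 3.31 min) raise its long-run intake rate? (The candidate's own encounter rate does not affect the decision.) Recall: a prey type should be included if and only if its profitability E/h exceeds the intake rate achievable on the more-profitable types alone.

No

Intake rate on the current diet: R = (0.41×598 + 0.98×510 + 0.75×597) / (1 + 0.41×3.47 + 0.98×1.85 + 0.75×0.598) = 1193/4.684 = 254.6 kJ/min.
Profitability of G: 153/3.31 = 46.22 kJ/min.
Since 46.22 < R, time spent handling G is better spent searching.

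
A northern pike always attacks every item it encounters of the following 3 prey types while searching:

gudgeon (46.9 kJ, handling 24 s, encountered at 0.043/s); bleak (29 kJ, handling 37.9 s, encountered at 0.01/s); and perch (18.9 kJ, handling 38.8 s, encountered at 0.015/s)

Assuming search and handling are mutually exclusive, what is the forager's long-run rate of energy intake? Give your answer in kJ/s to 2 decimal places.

R = (0.043×46.9 + 0.01×29 + 0.015×18.9) / (1 + 0.043×24 + 0.01×37.9 + 0.015×38.8) = 2.59/2.993 = 0.8654 kJ/s.

0.87 kJ/s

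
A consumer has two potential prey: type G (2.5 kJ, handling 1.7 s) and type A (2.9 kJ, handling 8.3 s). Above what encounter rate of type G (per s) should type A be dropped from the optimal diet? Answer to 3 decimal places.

0.183 per s

The zero-one rule: include type A iff E₂/h₂ > λE₁/(1+λh₁). Equality gives the switch point.
λE₁h₂ = E₂ + λE₂h₁ ⇒ λ = E₂/(E₁h₂ − E₂h₁) = 2.9/(20.75 − 4.93) = 0.1833 per s.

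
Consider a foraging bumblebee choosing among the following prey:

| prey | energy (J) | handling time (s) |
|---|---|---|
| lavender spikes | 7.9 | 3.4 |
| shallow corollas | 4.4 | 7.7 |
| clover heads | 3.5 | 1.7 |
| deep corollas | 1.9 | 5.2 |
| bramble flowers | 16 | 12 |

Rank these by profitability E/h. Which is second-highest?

clover heads

Profitability E/h (J/s): lavender spikes = 7.9/3.4 = 2.32, shallow corollas = 4.4/7.7 = 0.571, clover heads = 3.5/1.7 = 2.06, deep corollas = 1.9/5.2 = 0.365, bramble flowers = 16/12 = 1.33.
Ranked: lavender spikes > clover heads > bramble flowers > shallow corollas > deep corollas.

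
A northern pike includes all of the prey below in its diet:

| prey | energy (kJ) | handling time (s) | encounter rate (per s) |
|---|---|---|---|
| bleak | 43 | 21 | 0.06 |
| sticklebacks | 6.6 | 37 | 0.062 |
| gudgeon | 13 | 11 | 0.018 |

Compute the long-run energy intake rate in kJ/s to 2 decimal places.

R = (0.06×43 + 0.062×6.6 + 0.018×13) / (1 + 0.06×21 + 0.062×37 + 0.018×11) = 3.223/4.752 = 0.6783 kJ/s.

0.68 kJ/s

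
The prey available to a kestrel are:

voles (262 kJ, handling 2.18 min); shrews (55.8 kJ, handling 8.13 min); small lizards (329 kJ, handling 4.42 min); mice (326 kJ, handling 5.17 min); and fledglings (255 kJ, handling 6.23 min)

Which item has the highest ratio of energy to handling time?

Profitability E/h (kJ/min): voles = 262/2.18 = 120, shrews = 55.8/8.13 = 6.86, small lizards = 329/4.42 = 74.4, mice = 326/5.17 = 63.1, fledglings = 255/6.23 = 40.9.
Ranked: voles > small lizards > mice > fledglings > shrews.

voles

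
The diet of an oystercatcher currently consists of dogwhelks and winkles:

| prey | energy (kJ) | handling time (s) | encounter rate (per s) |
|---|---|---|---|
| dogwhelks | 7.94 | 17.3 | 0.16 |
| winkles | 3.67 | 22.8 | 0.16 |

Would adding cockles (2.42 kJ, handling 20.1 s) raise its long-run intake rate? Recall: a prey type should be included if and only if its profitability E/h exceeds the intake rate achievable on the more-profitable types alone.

Intake rate on the current diet: R = (0.16×7.94 + 0.16×3.67) / (1 + 0.16×17.3 + 0.16×22.8) = 1.858/7.416 = 0.2505 kJ/s.
Profitability of cockles: 2.42/20.1 = 0.1204 kJ/s.
0.1204 < 0.2505, so adding cockles would lower the average — exclude it.

No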